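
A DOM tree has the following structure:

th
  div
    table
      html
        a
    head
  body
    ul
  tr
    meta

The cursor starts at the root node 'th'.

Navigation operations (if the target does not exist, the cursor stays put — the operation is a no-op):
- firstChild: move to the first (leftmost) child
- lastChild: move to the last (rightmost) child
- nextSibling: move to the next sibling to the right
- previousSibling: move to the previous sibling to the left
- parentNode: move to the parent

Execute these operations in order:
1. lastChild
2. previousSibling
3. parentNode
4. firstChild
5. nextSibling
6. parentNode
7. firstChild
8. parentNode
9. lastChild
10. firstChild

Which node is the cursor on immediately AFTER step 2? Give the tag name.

Answer: body

Derivation:
After 1 (lastChild): tr
After 2 (previousSibling): body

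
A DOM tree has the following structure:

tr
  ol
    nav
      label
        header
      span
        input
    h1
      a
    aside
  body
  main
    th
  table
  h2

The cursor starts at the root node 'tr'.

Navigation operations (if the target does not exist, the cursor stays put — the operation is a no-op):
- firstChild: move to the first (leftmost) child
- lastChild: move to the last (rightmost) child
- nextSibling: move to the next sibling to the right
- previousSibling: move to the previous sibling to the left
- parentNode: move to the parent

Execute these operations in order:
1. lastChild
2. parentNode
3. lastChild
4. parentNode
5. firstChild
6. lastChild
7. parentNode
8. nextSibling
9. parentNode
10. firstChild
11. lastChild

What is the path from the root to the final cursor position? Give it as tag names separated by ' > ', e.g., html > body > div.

After 1 (lastChild): h2
After 2 (parentNode): tr
After 3 (lastChild): h2
After 4 (parentNode): tr
After 5 (firstChild): ol
After 6 (lastChild): aside
After 7 (parentNode): ol
After 8 (nextSibling): body
After 9 (parentNode): tr
After 10 (firstChild): ol
After 11 (lastChild): aside

Answer: tr > ol > aside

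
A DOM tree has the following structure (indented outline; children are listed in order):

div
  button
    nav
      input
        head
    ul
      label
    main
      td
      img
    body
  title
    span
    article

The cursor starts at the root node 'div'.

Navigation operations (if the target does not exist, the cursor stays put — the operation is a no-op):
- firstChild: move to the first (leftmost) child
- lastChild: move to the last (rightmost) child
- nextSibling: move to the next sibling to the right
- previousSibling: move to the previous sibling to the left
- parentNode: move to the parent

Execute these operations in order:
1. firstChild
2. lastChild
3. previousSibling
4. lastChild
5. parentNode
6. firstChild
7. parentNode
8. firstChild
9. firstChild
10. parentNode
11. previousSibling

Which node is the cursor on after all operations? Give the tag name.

After 1 (firstChild): button
After 2 (lastChild): body
After 3 (previousSibling): main
After 4 (lastChild): img
After 5 (parentNode): main
After 6 (firstChild): td
After 7 (parentNode): main
After 8 (firstChild): td
After 9 (firstChild): td (no-op, stayed)
After 10 (parentNode): main
After 11 (previousSibling): ul

Answer: ul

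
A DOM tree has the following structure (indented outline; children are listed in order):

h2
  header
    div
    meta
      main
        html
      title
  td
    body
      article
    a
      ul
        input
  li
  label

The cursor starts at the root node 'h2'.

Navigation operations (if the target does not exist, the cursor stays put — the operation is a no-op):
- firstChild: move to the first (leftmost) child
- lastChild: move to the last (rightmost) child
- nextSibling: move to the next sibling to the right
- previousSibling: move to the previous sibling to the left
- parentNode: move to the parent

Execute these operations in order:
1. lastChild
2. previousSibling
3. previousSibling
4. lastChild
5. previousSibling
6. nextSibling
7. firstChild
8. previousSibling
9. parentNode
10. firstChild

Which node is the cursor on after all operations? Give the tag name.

Answer: ul

Derivation:
After 1 (lastChild): label
After 2 (previousSibling): li
After 3 (previousSibling): td
After 4 (lastChild): a
After 5 (previousSibling): body
After 6 (nextSibling): a
After 7 (firstChild): ul
After 8 (previousSibling): ul (no-op, stayed)
After 9 (parentNode): a
After 10 (firstChild): ul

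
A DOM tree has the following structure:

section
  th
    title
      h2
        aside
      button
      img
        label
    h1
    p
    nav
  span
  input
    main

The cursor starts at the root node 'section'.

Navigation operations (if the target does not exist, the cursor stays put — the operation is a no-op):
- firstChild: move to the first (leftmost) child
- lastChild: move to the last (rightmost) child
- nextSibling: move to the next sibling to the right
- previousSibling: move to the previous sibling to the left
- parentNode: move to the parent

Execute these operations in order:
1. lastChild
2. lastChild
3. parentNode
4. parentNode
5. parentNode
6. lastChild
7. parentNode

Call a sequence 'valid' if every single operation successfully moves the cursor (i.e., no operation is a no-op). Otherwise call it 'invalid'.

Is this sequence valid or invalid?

Answer: invalid

Derivation:
After 1 (lastChild): input
After 2 (lastChild): main
After 3 (parentNode): input
After 4 (parentNode): section
After 5 (parentNode): section (no-op, stayed)
After 6 (lastChild): input
After 7 (parentNode): section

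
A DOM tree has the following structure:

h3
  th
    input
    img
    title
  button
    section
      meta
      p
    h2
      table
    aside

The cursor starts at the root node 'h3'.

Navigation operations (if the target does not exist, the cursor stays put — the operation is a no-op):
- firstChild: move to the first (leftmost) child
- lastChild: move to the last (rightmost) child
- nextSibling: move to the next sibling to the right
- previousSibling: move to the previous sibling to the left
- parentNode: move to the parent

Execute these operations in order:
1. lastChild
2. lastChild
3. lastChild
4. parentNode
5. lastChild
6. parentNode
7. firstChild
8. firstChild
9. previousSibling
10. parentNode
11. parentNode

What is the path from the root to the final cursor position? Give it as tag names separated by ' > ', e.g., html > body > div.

After 1 (lastChild): button
After 2 (lastChild): aside
After 3 (lastChild): aside (no-op, stayed)
After 4 (parentNode): button
After 5 (lastChild): aside
After 6 (parentNode): button
After 7 (firstChild): section
After 8 (firstChild): meta
After 9 (previousSibling): meta (no-op, stayed)
After 10 (parentNode): section
After 11 (parentNode): button

Answer: h3 > button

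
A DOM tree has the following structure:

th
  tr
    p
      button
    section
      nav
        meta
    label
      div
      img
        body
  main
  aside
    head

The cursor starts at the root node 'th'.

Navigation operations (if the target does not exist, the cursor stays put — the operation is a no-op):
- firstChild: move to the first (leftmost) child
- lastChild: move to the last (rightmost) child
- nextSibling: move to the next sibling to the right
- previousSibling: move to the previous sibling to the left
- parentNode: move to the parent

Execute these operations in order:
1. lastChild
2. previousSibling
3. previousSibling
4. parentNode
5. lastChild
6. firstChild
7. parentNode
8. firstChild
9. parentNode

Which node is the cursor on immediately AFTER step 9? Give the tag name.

Answer: aside

Derivation:
After 1 (lastChild): aside
After 2 (previousSibling): main
After 3 (previousSibling): tr
After 4 (parentNode): th
After 5 (lastChild): aside
After 6 (firstChild): head
After 7 (parentNode): aside
After 8 (firstChild): head
After 9 (parentNode): aside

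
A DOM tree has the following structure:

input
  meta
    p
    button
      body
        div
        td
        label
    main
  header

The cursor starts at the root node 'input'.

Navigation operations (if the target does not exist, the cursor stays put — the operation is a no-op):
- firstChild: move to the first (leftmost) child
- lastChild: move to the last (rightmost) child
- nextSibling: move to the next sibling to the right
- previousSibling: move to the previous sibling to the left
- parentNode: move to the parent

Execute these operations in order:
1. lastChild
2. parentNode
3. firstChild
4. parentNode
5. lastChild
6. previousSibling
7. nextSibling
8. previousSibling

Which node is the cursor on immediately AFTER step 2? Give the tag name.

After 1 (lastChild): header
After 2 (parentNode): input

Answer: input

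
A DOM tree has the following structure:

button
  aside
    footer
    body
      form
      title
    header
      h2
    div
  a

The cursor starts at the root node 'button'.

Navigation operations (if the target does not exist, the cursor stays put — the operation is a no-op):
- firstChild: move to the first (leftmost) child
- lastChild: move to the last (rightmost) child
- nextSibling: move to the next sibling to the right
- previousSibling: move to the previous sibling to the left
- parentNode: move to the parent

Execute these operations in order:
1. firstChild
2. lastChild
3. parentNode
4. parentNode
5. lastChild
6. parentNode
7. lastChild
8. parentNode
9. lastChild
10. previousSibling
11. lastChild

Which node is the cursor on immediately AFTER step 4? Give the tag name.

Answer: button

Derivation:
After 1 (firstChild): aside
After 2 (lastChild): div
After 3 (parentNode): aside
After 4 (parentNode): button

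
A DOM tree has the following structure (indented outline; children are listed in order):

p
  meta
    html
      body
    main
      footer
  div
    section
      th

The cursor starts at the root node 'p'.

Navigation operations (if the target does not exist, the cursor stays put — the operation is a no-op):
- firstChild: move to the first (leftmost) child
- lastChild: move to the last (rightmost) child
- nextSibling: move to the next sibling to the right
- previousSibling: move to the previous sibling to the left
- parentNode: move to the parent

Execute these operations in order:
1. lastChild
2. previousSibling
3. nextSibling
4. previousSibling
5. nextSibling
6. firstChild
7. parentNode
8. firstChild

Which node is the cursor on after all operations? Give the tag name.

Answer: section

Derivation:
After 1 (lastChild): div
After 2 (previousSibling): meta
After 3 (nextSibling): div
After 4 (previousSibling): meta
After 5 (nextSibling): div
After 6 (firstChild): section
After 7 (parentNode): div
After 8 (firstChild): section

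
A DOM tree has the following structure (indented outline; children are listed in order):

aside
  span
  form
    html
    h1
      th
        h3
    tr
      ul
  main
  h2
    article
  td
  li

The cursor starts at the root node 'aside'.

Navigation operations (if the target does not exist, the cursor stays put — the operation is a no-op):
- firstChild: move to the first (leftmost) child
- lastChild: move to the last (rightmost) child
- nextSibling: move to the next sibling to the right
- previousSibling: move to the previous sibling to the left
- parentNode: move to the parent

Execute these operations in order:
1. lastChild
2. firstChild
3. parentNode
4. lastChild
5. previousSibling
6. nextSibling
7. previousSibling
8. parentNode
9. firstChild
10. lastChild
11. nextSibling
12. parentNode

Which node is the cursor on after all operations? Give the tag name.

Answer: aside

Derivation:
After 1 (lastChild): li
After 2 (firstChild): li (no-op, stayed)
After 3 (parentNode): aside
After 4 (lastChild): li
After 5 (previousSibling): td
After 6 (nextSibling): li
After 7 (previousSibling): td
After 8 (parentNode): aside
After 9 (firstChild): span
After 10 (lastChild): span (no-op, stayed)
After 11 (nextSibling): form
After 12 (parentNode): aside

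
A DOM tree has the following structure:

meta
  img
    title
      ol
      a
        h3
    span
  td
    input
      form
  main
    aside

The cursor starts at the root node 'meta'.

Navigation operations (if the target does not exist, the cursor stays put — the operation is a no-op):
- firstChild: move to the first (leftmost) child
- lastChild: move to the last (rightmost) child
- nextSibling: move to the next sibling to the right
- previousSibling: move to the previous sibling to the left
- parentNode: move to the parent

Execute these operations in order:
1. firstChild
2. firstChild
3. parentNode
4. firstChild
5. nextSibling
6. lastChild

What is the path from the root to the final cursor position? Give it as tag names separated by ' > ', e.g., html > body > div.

Answer: meta > img > span

Derivation:
After 1 (firstChild): img
After 2 (firstChild): title
After 3 (parentNode): img
After 4 (firstChild): title
After 5 (nextSibling): span
After 6 (lastChild): span (no-op, stayed)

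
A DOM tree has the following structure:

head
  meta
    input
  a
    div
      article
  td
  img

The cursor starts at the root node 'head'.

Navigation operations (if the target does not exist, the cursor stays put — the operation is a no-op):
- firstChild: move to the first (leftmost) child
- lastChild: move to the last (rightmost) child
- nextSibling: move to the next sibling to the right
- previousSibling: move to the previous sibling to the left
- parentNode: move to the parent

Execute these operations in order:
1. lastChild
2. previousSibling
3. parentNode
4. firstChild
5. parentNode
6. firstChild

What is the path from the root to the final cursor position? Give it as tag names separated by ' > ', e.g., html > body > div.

Answer: head > meta

Derivation:
After 1 (lastChild): img
After 2 (previousSibling): td
After 3 (parentNode): head
After 4 (firstChild): meta
After 5 (parentNode): head
After 6 (firstChild): meta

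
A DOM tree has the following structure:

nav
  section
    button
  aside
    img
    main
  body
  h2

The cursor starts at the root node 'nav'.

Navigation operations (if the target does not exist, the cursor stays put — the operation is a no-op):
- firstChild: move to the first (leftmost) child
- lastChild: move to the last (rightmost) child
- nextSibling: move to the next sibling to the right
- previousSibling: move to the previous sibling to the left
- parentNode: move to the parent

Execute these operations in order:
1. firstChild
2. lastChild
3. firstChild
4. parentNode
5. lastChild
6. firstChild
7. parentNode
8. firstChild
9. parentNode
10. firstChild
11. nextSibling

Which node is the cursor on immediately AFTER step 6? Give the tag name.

Answer: button

Derivation:
After 1 (firstChild): section
After 2 (lastChild): button
After 3 (firstChild): button (no-op, stayed)
After 4 (parentNode): section
After 5 (lastChild): button
After 6 (firstChild): button (no-op, stayed)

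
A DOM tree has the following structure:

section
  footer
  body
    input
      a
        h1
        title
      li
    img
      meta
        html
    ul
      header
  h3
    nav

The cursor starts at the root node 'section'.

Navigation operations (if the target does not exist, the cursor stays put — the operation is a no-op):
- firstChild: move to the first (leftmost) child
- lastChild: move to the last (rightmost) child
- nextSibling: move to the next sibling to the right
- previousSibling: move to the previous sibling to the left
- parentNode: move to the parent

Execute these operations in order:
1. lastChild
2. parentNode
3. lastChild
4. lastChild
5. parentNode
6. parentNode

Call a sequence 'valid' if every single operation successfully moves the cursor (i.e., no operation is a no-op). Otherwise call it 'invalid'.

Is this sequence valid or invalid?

Answer: valid

Derivation:
After 1 (lastChild): h3
After 2 (parentNode): section
After 3 (lastChild): h3
After 4 (lastChild): nav
After 5 (parentNode): h3
After 6 (parentNode): section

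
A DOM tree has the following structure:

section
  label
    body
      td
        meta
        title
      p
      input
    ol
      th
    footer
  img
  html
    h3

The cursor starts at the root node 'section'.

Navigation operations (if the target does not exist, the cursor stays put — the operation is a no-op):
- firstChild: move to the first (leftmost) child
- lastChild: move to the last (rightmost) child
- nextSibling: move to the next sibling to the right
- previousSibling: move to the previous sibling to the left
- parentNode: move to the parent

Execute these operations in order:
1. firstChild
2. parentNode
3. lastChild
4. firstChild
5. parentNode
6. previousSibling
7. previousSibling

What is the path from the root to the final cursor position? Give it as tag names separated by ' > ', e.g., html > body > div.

Answer: section > label

Derivation:
After 1 (firstChild): label
After 2 (parentNode): section
After 3 (lastChild): html
After 4 (firstChild): h3
After 5 (parentNode): html
After 6 (previousSibling): img
After 7 (previousSibling): label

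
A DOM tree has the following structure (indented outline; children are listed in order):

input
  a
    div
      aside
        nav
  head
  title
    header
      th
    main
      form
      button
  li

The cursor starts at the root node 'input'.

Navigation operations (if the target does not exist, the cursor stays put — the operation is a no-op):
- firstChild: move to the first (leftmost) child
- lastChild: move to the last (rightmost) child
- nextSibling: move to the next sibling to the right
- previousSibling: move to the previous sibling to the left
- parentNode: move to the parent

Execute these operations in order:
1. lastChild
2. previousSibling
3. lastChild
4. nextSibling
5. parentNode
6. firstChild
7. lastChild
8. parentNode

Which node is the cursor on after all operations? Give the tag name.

After 1 (lastChild): li
After 2 (previousSibling): title
After 3 (lastChild): main
After 4 (nextSibling): main (no-op, stayed)
After 5 (parentNode): title
After 6 (firstChild): header
After 7 (lastChild): th
After 8 (parentNode): header

Answer: header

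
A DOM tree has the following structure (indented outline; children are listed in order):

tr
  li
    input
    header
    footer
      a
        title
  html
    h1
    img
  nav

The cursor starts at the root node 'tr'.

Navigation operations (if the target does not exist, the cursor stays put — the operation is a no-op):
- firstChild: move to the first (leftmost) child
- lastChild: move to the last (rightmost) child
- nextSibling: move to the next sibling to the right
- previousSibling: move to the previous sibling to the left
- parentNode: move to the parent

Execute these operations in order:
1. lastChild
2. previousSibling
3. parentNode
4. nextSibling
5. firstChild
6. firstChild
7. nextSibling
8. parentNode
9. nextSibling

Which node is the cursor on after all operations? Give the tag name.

After 1 (lastChild): nav
After 2 (previousSibling): html
After 3 (parentNode): tr
After 4 (nextSibling): tr (no-op, stayed)
After 5 (firstChild): li
After 6 (firstChild): input
After 7 (nextSibling): header
After 8 (parentNode): li
After 9 (nextSibling): html

Answer: html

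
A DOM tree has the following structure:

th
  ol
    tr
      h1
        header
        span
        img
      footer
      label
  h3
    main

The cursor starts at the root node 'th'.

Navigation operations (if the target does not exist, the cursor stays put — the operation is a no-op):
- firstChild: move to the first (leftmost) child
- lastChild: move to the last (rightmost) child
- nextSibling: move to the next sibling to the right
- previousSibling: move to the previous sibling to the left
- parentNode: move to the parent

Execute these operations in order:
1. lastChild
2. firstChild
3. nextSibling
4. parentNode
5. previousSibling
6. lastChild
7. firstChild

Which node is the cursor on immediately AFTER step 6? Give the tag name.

Answer: tr

Derivation:
After 1 (lastChild): h3
After 2 (firstChild): main
After 3 (nextSibling): main (no-op, stayed)
After 4 (parentNode): h3
After 5 (previousSibling): ol
After 6 (lastChild): tr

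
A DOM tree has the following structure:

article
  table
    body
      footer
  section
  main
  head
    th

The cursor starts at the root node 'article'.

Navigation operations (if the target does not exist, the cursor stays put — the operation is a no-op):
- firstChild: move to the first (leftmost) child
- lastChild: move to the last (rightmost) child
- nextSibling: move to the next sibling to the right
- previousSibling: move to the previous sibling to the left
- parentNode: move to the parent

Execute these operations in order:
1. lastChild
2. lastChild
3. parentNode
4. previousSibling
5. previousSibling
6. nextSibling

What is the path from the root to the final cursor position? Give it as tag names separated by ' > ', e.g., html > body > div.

Answer: article > main

Derivation:
After 1 (lastChild): head
After 2 (lastChild): th
After 3 (parentNode): head
After 4 (previousSibling): main
After 5 (previousSibling): section
After 6 (nextSibling): main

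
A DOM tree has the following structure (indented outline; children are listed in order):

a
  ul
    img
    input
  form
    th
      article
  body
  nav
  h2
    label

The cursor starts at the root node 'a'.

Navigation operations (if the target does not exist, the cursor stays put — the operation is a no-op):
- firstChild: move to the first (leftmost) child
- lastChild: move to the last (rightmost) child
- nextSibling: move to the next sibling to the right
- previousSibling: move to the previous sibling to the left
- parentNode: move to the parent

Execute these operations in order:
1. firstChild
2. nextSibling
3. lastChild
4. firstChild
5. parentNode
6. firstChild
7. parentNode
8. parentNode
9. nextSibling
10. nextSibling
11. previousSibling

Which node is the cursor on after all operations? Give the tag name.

After 1 (firstChild): ul
After 2 (nextSibling): form
After 3 (lastChild): th
After 4 (firstChild): article
After 5 (parentNode): th
After 6 (firstChild): article
After 7 (parentNode): th
After 8 (parentNode): form
After 9 (nextSibling): body
After 10 (nextSibling): nav
After 11 (previousSibling): body

Answer: body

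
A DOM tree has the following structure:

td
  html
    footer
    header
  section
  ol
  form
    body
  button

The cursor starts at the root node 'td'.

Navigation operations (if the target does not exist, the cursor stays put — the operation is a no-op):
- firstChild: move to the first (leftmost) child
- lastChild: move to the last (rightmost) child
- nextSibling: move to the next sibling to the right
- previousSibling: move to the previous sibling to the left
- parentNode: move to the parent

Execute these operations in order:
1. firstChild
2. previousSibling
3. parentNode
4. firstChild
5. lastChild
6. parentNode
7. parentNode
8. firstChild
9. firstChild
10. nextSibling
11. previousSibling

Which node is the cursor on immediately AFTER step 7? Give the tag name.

Answer: td

Derivation:
After 1 (firstChild): html
After 2 (previousSibling): html (no-op, stayed)
After 3 (parentNode): td
After 4 (firstChild): html
After 5 (lastChild): header
After 6 (parentNode): html
After 7 (parentNode): td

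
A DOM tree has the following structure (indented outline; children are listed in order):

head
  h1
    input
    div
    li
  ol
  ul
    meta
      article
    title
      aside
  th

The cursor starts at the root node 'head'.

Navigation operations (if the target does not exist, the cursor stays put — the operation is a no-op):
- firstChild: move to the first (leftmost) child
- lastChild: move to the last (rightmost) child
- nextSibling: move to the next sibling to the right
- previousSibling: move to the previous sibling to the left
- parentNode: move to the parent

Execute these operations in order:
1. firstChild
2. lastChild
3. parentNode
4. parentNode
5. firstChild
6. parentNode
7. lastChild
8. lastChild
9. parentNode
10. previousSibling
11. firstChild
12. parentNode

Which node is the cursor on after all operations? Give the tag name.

Answer: head

Derivation:
After 1 (firstChild): h1
After 2 (lastChild): li
After 3 (parentNode): h1
After 4 (parentNode): head
After 5 (firstChild): h1
After 6 (parentNode): head
After 7 (lastChild): th
After 8 (lastChild): th (no-op, stayed)
After 9 (parentNode): head
After 10 (previousSibling): head (no-op, stayed)
After 11 (firstChild): h1
After 12 (parentNode): head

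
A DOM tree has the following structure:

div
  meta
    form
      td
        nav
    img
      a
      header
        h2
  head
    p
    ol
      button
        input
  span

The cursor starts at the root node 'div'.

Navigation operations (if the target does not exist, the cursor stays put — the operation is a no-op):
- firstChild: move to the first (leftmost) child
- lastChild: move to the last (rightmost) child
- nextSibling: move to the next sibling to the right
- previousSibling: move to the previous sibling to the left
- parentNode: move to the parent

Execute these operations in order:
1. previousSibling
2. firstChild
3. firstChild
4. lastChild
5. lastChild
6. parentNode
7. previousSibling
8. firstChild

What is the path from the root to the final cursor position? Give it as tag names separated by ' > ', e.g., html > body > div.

After 1 (previousSibling): div (no-op, stayed)
After 2 (firstChild): meta
After 3 (firstChild): form
After 4 (lastChild): td
After 5 (lastChild): nav
After 6 (parentNode): td
After 7 (previousSibling): td (no-op, stayed)
After 8 (firstChild): nav

Answer: div > meta > form > td > nav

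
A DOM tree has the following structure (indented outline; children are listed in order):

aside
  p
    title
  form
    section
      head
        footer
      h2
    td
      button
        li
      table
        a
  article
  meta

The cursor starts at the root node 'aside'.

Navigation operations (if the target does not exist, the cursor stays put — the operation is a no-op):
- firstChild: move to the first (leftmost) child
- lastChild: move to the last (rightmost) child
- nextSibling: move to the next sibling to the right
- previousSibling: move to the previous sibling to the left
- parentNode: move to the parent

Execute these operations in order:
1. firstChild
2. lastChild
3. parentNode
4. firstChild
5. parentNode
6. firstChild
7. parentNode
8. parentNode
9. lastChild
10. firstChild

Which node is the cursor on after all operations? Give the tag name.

Answer: meta

Derivation:
After 1 (firstChild): p
After 2 (lastChild): title
After 3 (parentNode): p
After 4 (firstChild): title
After 5 (parentNode): p
After 6 (firstChild): title
After 7 (parentNode): p
After 8 (parentNode): aside
After 9 (lastChild): meta
After 10 (firstChild): meta (no-op, stayed)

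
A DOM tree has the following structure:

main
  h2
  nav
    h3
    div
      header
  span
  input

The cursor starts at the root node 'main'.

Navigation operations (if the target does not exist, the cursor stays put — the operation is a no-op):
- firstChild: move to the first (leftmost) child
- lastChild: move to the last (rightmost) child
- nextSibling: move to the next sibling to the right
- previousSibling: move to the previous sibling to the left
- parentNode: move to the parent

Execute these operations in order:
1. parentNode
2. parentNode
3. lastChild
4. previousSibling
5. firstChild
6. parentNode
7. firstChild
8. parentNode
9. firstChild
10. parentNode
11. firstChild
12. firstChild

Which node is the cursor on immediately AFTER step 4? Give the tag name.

After 1 (parentNode): main (no-op, stayed)
After 2 (parentNode): main (no-op, stayed)
After 3 (lastChild): input
After 4 (previousSibling): span

Answer: span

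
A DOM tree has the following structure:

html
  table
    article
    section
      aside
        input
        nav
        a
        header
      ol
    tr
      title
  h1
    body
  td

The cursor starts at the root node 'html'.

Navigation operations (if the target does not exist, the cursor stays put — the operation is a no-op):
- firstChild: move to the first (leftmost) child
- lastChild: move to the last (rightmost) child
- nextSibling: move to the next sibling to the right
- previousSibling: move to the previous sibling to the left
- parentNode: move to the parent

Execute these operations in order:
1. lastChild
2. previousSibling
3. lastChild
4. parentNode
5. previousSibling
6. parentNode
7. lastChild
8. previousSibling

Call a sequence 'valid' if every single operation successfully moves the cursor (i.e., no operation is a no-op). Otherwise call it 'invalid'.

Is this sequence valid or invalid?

Answer: valid

Derivation:
After 1 (lastChild): td
After 2 (previousSibling): h1
After 3 (lastChild): body
After 4 (parentNode): h1
After 5 (previousSibling): table
After 6 (parentNode): html
After 7 (lastChild): td
After 8 (previousSibling): h1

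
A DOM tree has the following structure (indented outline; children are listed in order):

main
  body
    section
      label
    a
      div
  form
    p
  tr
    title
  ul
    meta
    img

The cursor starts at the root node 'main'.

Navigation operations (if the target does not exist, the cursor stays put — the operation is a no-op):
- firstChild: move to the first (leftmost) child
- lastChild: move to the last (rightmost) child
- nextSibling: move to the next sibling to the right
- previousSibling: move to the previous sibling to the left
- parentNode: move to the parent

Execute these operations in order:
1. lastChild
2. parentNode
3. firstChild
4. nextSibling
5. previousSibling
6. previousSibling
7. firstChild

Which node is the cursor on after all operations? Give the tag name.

After 1 (lastChild): ul
After 2 (parentNode): main
After 3 (firstChild): body
After 4 (nextSibling): form
After 5 (previousSibling): body
After 6 (previousSibling): body (no-op, stayed)
After 7 (firstChild): section

Answer: section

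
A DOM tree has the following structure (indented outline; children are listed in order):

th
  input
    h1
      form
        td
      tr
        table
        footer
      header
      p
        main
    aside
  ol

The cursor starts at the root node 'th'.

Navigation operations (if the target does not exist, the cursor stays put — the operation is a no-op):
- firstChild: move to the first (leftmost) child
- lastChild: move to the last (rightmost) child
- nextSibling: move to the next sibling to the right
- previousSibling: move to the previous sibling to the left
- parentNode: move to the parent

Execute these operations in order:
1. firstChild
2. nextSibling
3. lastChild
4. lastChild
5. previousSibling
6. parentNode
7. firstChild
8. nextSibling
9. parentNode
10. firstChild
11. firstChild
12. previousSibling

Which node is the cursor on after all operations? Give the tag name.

After 1 (firstChild): input
After 2 (nextSibling): ol
After 3 (lastChild): ol (no-op, stayed)
After 4 (lastChild): ol (no-op, stayed)
After 5 (previousSibling): input
After 6 (parentNode): th
After 7 (firstChild): input
After 8 (nextSibling): ol
After 9 (parentNode): th
After 10 (firstChild): input
After 11 (firstChild): h1
After 12 (previousSibling): h1 (no-op, stayed)

Answer: h1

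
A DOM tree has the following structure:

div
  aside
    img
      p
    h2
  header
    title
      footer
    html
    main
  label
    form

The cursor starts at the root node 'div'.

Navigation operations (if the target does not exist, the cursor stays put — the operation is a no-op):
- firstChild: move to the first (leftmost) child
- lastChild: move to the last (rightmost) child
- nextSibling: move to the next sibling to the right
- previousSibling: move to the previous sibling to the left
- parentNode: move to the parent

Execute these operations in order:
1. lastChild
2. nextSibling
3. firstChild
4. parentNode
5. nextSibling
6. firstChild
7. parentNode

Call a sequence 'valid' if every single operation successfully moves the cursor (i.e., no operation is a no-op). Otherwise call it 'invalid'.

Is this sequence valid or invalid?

Answer: invalid

Derivation:
After 1 (lastChild): label
After 2 (nextSibling): label (no-op, stayed)
After 3 (firstChild): form
After 4 (parentNode): label
After 5 (nextSibling): label (no-op, stayed)
After 6 (firstChild): form
After 7 (parentNode): label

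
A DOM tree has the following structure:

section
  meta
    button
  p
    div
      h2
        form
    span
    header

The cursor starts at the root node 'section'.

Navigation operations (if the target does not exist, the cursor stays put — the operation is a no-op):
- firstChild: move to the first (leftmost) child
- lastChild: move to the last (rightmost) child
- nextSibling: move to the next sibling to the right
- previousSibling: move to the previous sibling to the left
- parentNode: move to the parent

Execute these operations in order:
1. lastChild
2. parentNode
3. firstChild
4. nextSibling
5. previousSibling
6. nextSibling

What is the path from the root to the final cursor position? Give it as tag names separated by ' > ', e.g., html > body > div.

Answer: section > p

Derivation:
After 1 (lastChild): p
After 2 (parentNode): section
After 3 (firstChild): meta
After 4 (nextSibling): p
After 5 (previousSibling): meta
After 6 (nextSibling): p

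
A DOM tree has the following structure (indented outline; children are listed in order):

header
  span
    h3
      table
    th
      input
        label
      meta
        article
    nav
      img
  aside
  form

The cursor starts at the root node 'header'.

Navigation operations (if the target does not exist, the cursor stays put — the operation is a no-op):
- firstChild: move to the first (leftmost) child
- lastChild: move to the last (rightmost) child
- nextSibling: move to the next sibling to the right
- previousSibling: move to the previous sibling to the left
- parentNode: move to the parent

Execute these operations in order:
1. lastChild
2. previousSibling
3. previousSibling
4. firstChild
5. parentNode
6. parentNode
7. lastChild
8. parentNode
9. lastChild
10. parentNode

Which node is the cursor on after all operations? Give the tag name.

Answer: header

Derivation:
After 1 (lastChild): form
After 2 (previousSibling): aside
After 3 (previousSibling): span
After 4 (firstChild): h3
After 5 (parentNode): span
After 6 (parentNode): header
After 7 (lastChild): form
After 8 (parentNode): header
After 9 (lastChild): form
After 10 (parentNode): header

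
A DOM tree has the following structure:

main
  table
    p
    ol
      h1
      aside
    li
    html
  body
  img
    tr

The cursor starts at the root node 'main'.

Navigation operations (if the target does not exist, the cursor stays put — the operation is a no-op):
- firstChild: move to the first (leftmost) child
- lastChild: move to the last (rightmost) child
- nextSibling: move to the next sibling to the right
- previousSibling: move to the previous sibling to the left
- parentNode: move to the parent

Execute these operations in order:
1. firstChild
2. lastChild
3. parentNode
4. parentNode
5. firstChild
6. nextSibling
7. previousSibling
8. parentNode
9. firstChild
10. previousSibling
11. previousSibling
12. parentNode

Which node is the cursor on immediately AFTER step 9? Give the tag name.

After 1 (firstChild): table
After 2 (lastChild): html
After 3 (parentNode): table
After 4 (parentNode): main
After 5 (firstChild): table
After 6 (nextSibling): body
After 7 (previousSibling): table
After 8 (parentNode): main
After 9 (firstChild): table

Answer: table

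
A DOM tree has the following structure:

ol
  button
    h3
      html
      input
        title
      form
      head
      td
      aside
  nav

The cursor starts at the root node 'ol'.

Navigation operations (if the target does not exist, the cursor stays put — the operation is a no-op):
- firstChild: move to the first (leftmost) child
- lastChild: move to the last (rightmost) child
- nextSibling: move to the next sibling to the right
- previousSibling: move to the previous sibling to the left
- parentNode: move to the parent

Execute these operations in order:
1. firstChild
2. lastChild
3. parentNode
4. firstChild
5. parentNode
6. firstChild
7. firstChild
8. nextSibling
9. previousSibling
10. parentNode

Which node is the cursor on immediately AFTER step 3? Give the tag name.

After 1 (firstChild): button
After 2 (lastChild): h3
After 3 (parentNode): button

Answer: button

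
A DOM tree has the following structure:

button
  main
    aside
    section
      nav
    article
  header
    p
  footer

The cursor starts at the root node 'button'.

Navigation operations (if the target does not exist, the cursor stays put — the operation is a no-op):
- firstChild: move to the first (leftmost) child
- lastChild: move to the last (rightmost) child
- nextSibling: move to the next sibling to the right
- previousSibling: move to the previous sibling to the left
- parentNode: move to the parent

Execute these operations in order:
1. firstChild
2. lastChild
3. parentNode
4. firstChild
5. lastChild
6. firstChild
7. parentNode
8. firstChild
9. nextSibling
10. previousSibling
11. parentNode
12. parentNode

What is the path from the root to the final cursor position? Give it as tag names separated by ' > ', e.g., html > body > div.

After 1 (firstChild): main
After 2 (lastChild): article
After 3 (parentNode): main
After 4 (firstChild): aside
After 5 (lastChild): aside (no-op, stayed)
After 6 (firstChild): aside (no-op, stayed)
After 7 (parentNode): main
After 8 (firstChild): aside
After 9 (nextSibling): section
After 10 (previousSibling): aside
After 11 (parentNode): main
After 12 (parentNode): button

Answer: button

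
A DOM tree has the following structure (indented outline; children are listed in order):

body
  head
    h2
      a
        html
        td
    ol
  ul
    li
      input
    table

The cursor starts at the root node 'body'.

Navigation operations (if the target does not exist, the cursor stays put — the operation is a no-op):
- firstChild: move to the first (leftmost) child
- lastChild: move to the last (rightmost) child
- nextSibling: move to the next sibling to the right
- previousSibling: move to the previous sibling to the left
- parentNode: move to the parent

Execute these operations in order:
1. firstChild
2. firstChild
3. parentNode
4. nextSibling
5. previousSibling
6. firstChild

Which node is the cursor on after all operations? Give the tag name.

After 1 (firstChild): head
After 2 (firstChild): h2
After 3 (parentNode): head
After 4 (nextSibling): ul
After 5 (previousSibling): head
After 6 (firstChild): h2

Answer: h2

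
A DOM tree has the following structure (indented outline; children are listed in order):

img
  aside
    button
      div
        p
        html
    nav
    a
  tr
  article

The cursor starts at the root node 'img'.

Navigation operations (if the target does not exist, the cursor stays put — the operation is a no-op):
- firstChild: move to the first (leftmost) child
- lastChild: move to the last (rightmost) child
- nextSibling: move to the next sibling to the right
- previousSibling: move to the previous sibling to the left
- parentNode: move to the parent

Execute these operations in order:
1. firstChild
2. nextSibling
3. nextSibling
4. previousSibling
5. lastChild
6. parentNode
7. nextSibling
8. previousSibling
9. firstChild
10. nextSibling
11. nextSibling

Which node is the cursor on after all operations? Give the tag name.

Answer: article

Derivation:
After 1 (firstChild): aside
After 2 (nextSibling): tr
After 3 (nextSibling): article
After 4 (previousSibling): tr
After 5 (lastChild): tr (no-op, stayed)
After 6 (parentNode): img
After 7 (nextSibling): img (no-op, stayed)
After 8 (previousSibling): img (no-op, stayed)
After 9 (firstChild): aside
After 10 (nextSibling): tr
After 11 (nextSibling): article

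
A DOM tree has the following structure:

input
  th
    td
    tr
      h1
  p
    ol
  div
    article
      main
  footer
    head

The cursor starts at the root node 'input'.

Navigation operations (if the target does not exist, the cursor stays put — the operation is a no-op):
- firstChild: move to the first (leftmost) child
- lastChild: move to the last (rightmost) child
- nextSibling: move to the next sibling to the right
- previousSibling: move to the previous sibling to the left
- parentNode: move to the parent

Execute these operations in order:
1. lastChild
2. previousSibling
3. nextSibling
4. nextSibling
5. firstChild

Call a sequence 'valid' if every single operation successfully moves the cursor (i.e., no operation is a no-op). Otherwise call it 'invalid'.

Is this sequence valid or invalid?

Answer: invalid

Derivation:
After 1 (lastChild): footer
After 2 (previousSibling): div
After 3 (nextSibling): footer
After 4 (nextSibling): footer (no-op, stayed)
After 5 (firstChild): head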